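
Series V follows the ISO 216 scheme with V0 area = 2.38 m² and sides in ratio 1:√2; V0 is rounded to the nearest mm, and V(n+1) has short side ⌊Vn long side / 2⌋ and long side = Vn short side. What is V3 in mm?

Let V0's short side be w mm. w · w√2 = 2.38 m² = 2,380,000 mm², so w ≈ 1297.3 mm and w√2 ≈ 1834.6 mm → V0 = 1297 × 1835 mm.
V1: ⌊1835/2⌋ × 1297 = 917 × 1297 mm
V2: ⌊1297/2⌋ × 917 = 648 × 917 mm
V3: ⌊917/2⌋ × 648 = 458 × 648 mm

458 × 648 mm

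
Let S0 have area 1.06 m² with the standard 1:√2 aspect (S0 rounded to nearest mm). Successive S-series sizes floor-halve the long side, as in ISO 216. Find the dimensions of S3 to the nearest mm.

Let S0's short side be w mm. w · w√2 = 1.06 m² = 1,060,000 mm², so w ≈ 865.8 mm and w√2 ≈ 1224.4 mm → S0 = 866 × 1224 mm.
S1: ⌊1224/2⌋ × 866 = 612 × 866 mm
S2: ⌊866/2⌋ × 612 = 433 × 612 mm
S3: ⌊612/2⌋ × 433 = 306 × 433 mm

306 × 433 mm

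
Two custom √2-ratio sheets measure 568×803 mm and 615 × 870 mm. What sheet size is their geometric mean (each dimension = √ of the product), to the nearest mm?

Short side: √(568 · 615) = √349320 ≈ 591.0 → 591 mm
Long side: √(803 · 870) = √698610 ≈ 835.8 → 836 mm

591 × 836 mm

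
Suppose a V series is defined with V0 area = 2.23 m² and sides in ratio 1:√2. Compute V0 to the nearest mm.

1256 × 1776 mm

Let the short side be w mm. Then w · w√2 = 2.23 m² = 2,230,000 mm².
w² = 2,230,000/√2, so w ≈ 1255.7 mm; long side = w√2 ≈ 1775.9 mm.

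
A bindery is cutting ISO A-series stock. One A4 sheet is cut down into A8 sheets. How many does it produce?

16

Each ISO step halves the sheet: 1 × A4 → 2 × A5 → 4 × A6 → 8 × A7 → …
From A4 to A8 is 4 halving steps: 2^4 = 16.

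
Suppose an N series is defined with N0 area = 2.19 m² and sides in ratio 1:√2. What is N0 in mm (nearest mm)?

1244 × 1760 mm

Let the short side be w mm. Then w · w√2 = 2.19 m² = 2,190,000 mm².
w² = 2,190,000/√2, so w ≈ 1244.4 mm; long side = w√2 ≈ 1759.9 mm.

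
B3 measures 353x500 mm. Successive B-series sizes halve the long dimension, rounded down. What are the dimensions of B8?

62 × 88 mm

B4: ⌊500/2⌋ × 353 = 250 × 353 mm
B5: ⌊353/2⌋ × 250 = 176 × 250 mm
B6: ⌊250/2⌋ × 176 = 125 × 176 mm
B7: ⌊176/2⌋ × 125 = 88 × 125 mm
B8: ⌊125/2⌋ × 88 = 62 × 88 mm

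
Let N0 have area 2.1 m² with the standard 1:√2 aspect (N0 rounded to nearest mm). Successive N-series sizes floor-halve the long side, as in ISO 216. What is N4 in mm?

Let N0's short side be w mm. w · w√2 = 2.1 m² = 2,100,000 mm², so w ≈ 1218.6 mm and w√2 ≈ 1723.3 mm → N0 = 1219 × 1723 mm.
N1: ⌊1723/2⌋ × 1219 = 861 × 1219 mm
N2: ⌊1219/2⌋ × 861 = 609 × 861 mm
N3: ⌊861/2⌋ × 609 = 430 × 609 mm
N4: ⌊609/2⌋ × 430 = 304 × 430 mm

304 × 430 mm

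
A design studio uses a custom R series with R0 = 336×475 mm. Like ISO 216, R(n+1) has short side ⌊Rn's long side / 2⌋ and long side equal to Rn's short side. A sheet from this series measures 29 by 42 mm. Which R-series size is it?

R7

R0: 336 × 475 mm
R1: 237 × 336 mm
R2: 168 × 237 mm
R3: 118 × 168 mm
R4: 84 × 118 mm
R5: 59 × 84 mm
R6: 42 × 59 mm
R7: 29 × 42 mm
R8: 21 × 29 mm
→ matches R7.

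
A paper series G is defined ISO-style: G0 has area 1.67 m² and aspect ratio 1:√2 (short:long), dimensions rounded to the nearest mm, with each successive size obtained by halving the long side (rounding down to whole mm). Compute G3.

384 × 543 mm

Let G0's short side be w mm. w · w√2 = 1.67 m² = 1,670,000 mm², so w ≈ 1086.7 mm and w√2 ≈ 1536.8 mm → G0 = 1087 × 1537 mm.
G1: ⌊1537/2⌋ × 1087 = 768 × 1087 mm
G2: ⌊1087/2⌋ × 768 = 543 × 768 mm
G3: ⌊768/2⌋ × 543 = 384 × 543 mm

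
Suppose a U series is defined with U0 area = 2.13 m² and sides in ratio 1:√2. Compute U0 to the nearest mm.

Let the short side be w mm. Then w · w√2 = 2.13 m² = 2,130,000 mm².
w² = 2,130,000/√2, so w ≈ 1227.2 mm; long side = w√2 ≈ 1735.6 mm.

1227 × 1736 mm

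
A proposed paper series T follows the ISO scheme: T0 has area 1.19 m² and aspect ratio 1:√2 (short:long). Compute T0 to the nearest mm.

Let the short side be w mm. Then w · w√2 = 1.19 m² = 1,190,000 mm².
w² = 1,190,000/√2, so w ≈ 917.3 mm; long side = w√2 ≈ 1297.3 mm.

917 × 1297 mm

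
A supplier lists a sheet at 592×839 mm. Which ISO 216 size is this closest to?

Aspect ratio 839/592 ≈ 1.417 — close to the ISO √2 ≈ 1.414.
In the A-series (A0 area = 1 m²): A1 = 594 × 841 mm.
Off by 4 mm total — nearest standard size.

A1 (594 × 841 mm)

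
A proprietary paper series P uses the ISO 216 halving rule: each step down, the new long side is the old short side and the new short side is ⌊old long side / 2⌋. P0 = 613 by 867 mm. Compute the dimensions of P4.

P1: ⌊867/2⌋ × 613 = 433 × 613 mm
P2: ⌊613/2⌋ × 433 = 306 × 433 mm
P3: ⌊433/2⌋ × 306 = 216 × 306 mm
P4: ⌊306/2⌋ × 216 = 153 × 216 mm

153 × 216 mm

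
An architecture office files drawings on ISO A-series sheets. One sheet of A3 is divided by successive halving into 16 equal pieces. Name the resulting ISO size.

16 = 2^4, so 4 halving steps.
A3 → A4 → … → A7 after 4 steps.

A7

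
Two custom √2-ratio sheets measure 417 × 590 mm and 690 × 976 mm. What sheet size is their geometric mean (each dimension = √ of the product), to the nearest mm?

536 × 759 mm

Short side: √(417 · 690) = √287730 ≈ 536.4 → 536 mm
Long side: √(590 · 976) = √575840 ≈ 758.8 → 759 mm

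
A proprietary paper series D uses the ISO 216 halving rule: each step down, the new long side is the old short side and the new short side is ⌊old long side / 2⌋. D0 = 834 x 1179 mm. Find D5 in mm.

D1: ⌊1179/2⌋ × 834 = 589 × 834 mm
D2: ⌊834/2⌋ × 589 = 417 × 589 mm
D3: ⌊589/2⌋ × 417 = 294 × 417 mm
D4: ⌊417/2⌋ × 294 = 208 × 294 mm
D5: ⌊294/2⌋ × 208 = 147 × 208 mm

147 × 208 mm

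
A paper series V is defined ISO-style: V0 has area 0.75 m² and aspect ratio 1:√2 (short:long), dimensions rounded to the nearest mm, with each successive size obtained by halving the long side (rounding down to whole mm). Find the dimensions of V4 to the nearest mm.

Let V0's short side be w mm. w · w√2 = 0.75 m² = 750,000 mm², so w ≈ 728.2 mm and w√2 ≈ 1029.9 mm → V0 = 728 × 1030 mm.
V1: ⌊1030/2⌋ × 728 = 515 × 728 mm
V2: ⌊728/2⌋ × 515 = 364 × 515 mm
V3: ⌊515/2⌋ × 364 = 257 × 364 mm
V4: ⌊364/2⌋ × 257 = 182 × 257 mm

182 × 257 mm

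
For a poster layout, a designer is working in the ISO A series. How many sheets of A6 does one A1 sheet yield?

32

Each ISO step halves the sheet: 1 × A1 → 2 × A2 → 4 × A3 → 8 × A4 → …
From A1 to A6 is 5 halving steps: 2^5 = 32.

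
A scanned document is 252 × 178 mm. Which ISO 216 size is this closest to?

Aspect ratio 252/178 ≈ 1.416 — close to the ISO √2 ≈ 1.414.
In the B-series (B0 = 1000 × 1414 mm): B5 = 176 × 250 mm.
Off by 4 mm total — nearest standard size.

B5 (176 × 250 mm)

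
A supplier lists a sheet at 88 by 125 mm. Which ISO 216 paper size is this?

B7 (88 × 125 mm)

Aspect ratio 125/88 ≈ 1.420 — close to the ISO √2 ≈ 1.414.
In the B-series (B0 = 1000 × 1414 mm): B7 = 88 × 125 mm.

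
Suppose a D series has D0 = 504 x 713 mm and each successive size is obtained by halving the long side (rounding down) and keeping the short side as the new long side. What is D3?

178 × 252 mm

D1: ⌊713/2⌋ × 504 = 356 × 504 mm
D2: ⌊504/2⌋ × 356 = 252 × 356 mm
D3: ⌊356/2⌋ × 252 = 178 × 252 mm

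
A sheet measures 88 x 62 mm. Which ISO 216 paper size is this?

Aspect ratio 88/62 ≈ 1.419 — close to the ISO √2 ≈ 1.414.
In the B-series (B0 = 1000 × 1414 mm): B8 = 62 × 88 mm.

B8 (62 × 88 mm)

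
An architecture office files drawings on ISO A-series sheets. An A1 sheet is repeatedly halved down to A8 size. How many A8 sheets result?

Each ISO step halves the sheet: 1 × A1 → 2 × A2 → 4 × A3 → 8 × A4 → …
From A1 to A8 is 7 halving steps: 2^7 = 128.

128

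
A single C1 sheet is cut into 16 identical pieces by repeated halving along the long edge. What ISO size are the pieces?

16 = 2^4, so 4 halving steps.
C1 → C2 → … → C5 after 4 steps.

C5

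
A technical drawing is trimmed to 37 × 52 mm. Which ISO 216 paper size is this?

A9 (37 × 52 mm)

Aspect ratio 52/37 ≈ 1.405 — close to the ISO √2 ≈ 1.414.
In the A-series (A0 area = 1 m²): A9 = 37 × 52 mm.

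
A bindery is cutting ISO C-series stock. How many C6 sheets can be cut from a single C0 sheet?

Each ISO step halves the sheet: 1 × C0 → 2 × C1 → 4 × C2 → 8 × C3 → …
From C0 to C6 is 6 halving steps: 2^6 = 64.

64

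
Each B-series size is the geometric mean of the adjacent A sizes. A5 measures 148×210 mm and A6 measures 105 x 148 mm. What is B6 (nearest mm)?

Short side: √(148 · 105) = √15540 ≈ 124.7 → 125 mm
Long side: √(210 · 148) = √31080 ≈ 176.3 → 176 mm

125 × 176 mm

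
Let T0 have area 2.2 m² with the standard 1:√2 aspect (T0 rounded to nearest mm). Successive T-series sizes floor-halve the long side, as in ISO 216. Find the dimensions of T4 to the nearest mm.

311 × 441 mm

Let T0's short side be w mm. w · w√2 = 2.2 m² = 2,200,000 mm², so w ≈ 1247.3 mm and w√2 ≈ 1763.9 mm → T0 = 1247 × 1764 mm.
T1: ⌊1764/2⌋ × 1247 = 882 × 1247 mm
T2: ⌊1247/2⌋ × 882 = 623 × 882 mm
T3: ⌊882/2⌋ × 623 = 441 × 623 mm
T4: ⌊623/2⌋ × 441 = 311 × 441 mm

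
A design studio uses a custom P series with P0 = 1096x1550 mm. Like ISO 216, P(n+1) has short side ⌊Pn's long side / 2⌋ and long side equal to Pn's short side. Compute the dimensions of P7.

96 × 137 mm

P1 = 775 × 1096 mm (from P0 by 1 halving).
P2: ⌊1096/2⌋ × 775 = 548 × 775 mm
P3: ⌊775/2⌋ × 548 = 387 × 548 mm
P4: ⌊548/2⌋ × 387 = 274 × 387 mm
P5: ⌊387/2⌋ × 274 = 193 × 274 mm
P6: ⌊274/2⌋ × 193 = 137 × 193 mm
P7: ⌊193/2⌋ × 137 = 96 × 137 mm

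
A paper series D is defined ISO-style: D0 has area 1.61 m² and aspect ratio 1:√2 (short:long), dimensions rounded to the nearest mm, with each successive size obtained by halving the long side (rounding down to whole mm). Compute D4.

266 × 377 mm

Let D0's short side be w mm. w · w√2 = 1.61 m² = 1,610,000 mm², so w ≈ 1067.0 mm and w√2 ≈ 1508.9 mm → D0 = 1067 × 1509 mm.
D1: ⌊1509/2⌋ × 1067 = 754 × 1067 mm
D2: ⌊1067/2⌋ × 754 = 533 × 754 mm
D3: ⌊754/2⌋ × 533 = 377 × 533 mm
D4: ⌊533/2⌋ × 377 = 266 × 377 mm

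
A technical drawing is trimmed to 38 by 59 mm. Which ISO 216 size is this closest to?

C9 (40 × 57 mm)

Aspect ratio 59/38 ≈ 1.553 (ISO target is √2 ≈ 1.414).
In the C-series (envelope sizes, between A and B): C9 = 40 × 57 mm.
Off by 4 mm total — nearest standard size.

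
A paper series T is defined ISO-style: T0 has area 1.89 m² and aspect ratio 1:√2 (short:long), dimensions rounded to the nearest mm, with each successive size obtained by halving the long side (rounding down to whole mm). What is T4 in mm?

Let T0's short side be w mm. w · w√2 = 1.89 m² = 1,890,000 mm², so w ≈ 1156.0 mm and w√2 ≈ 1634.9 mm → T0 = 1156 × 1635 mm.
T1: ⌊1635/2⌋ × 1156 = 817 × 1156 mm
T2: ⌊1156/2⌋ × 817 = 578 × 817 mm
T3: ⌊817/2⌋ × 578 = 408 × 578 mm
T4: ⌊578/2⌋ × 408 = 289 × 408 mm

289 × 408 mm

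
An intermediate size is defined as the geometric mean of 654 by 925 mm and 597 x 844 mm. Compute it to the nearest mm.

625 × 884 mm

Short side: √(654 · 597) = √390438 ≈ 624.9 → 625 mm
Long side: √(925 · 844) = √780700 ≈ 883.6 → 884 mm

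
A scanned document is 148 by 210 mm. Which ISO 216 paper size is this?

A5 (148 × 210 mm)

Aspect ratio 210/148 ≈ 1.419 — close to the ISO √2 ≈ 1.414.
In the A-series (A0 area = 1 m²): A5 = 148 × 210 mm.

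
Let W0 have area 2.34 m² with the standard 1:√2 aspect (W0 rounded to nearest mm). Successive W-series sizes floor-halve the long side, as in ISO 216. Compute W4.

Let W0's short side be w mm. w · w√2 = 2.34 m² = 2,340,000 mm², so w ≈ 1286.3 mm and w√2 ≈ 1819.1 mm → W0 = 1286 × 1819 mm.
W1: ⌊1819/2⌋ × 1286 = 909 × 1286 mm
W2: ⌊1286/2⌋ × 909 = 643 × 909 mm
W3: ⌊909/2⌋ × 643 = 454 × 643 mm
W4: ⌊643/2⌋ × 454 = 321 × 454 mm

321 × 454 mm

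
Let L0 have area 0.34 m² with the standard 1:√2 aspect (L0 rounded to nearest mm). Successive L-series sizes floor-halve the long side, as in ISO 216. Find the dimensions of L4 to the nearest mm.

Let L0's short side be w mm. w · w√2 = 0.34 m² = 340,000 mm², so w ≈ 490.3 mm and w√2 ≈ 693.4 mm → L0 = 490 × 693 mm.
L1: ⌊693/2⌋ × 490 = 346 × 490 mm
L2: ⌊490/2⌋ × 346 = 245 × 346 mm
L3: ⌊346/2⌋ × 245 = 173 × 245 mm
L4: ⌊245/2⌋ × 173 = 122 × 173 mm

122 × 173 mm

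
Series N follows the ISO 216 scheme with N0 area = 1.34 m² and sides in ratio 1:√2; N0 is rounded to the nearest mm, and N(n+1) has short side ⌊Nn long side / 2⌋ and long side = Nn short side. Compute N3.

Let N0's short side be w mm. w · w√2 = 1.34 m² = 1,340,000 mm², so w ≈ 973.4 mm and w√2 ≈ 1376.6 mm → N0 = 973 × 1377 mm.
N1: ⌊1377/2⌋ × 973 = 688 × 973 mm
N2: ⌊973/2⌋ × 688 = 486 × 688 mm
N3: ⌊688/2⌋ × 486 = 344 × 486 mm

344 × 486 mm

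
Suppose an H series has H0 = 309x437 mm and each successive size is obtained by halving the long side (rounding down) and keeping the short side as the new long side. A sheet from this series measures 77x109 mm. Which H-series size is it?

H4

H0: 309 × 437 mm
H1: 218 × 309 mm
H2: 154 × 218 mm
H3: 109 × 154 mm
H4: 77 × 109 mm
H5: 54 × 77 mm
→ matches H4.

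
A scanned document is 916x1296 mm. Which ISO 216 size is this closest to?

C0 (917 × 1297 mm)

Aspect ratio 1296/916 ≈ 1.415 — close to the ISO √2 ≈ 1.414.
In the C-series (envelope sizes, between A and B): C0 = 917 × 1297 mm.
Off by 2 mm total — nearest standard size.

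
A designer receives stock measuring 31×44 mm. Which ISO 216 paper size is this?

B10 (31 × 44 mm)

Aspect ratio 44/31 ≈ 1.419 — close to the ISO √2 ≈ 1.414.
In the B-series (B0 = 1000 × 1414 mm): B10 = 31 × 44 mm.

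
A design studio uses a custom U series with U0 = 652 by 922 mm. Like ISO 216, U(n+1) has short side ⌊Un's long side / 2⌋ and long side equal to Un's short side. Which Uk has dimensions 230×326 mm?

U0: 652 × 922 mm
U1: 461 × 652 mm
U2: 326 × 461 mm
U3: 230 × 326 mm
U4: 163 × 230 mm
→ matches U3.

U3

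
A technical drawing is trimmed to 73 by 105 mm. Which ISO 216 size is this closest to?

A7 (74 × 105 mm)

Aspect ratio 105/73 ≈ 1.438 (ISO target is √2 ≈ 1.414).
In the A-series (A0 area = 1 m²): A7 = 74 × 105 mm.
Off by 1 mm total — nearest standard size.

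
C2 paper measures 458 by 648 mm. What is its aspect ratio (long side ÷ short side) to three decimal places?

648 / 458 = 1.415
Matches √2 ≈ 1.414 — the ISO 216 defining ratio.

1.415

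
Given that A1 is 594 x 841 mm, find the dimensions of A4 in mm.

A2: ⌊841/2⌋ × 594 = 420 × 594 mm
A3: ⌊594/2⌋ × 420 = 297 × 420 mm
A4: ⌊420/2⌋ × 297 = 210 × 297 mm

210 × 297 mm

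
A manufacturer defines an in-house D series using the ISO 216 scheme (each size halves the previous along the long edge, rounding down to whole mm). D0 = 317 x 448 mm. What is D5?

D1: ⌊448/2⌋ × 317 = 224 × 317 mm
D2: ⌊317/2⌋ × 224 = 158 × 224 mm
D3: ⌊224/2⌋ × 158 = 112 × 158 mm
D4: ⌊158/2⌋ × 112 = 79 × 112 mm
D5: ⌊112/2⌋ × 79 = 56 × 79 mm

56 × 79 mm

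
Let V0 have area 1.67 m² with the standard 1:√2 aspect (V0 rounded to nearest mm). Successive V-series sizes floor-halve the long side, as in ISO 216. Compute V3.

384 × 543 mm

Let V0's short side be w mm. w · w√2 = 1.67 m² = 1,670,000 mm², so w ≈ 1086.7 mm and w√2 ≈ 1536.8 mm → V0 = 1087 × 1537 mm.
V1: ⌊1537/2⌋ × 1087 = 768 × 1087 mm
V2: ⌊1087/2⌋ × 768 = 543 × 768 mm
V3: ⌊768/2⌋ × 543 = 384 × 543 mm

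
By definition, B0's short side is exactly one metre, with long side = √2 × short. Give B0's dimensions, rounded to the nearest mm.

Short side = 1000 mm; long side = 1000√2 ≈ 1414.2 mm.

1000 × 1414 mm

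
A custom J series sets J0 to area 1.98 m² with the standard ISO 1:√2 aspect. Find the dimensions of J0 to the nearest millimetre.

Let the short side be w mm. Then w · w√2 = 1.98 m² = 1,980,000 mm².
w² = 1,980,000/√2, so w ≈ 1183.2 mm; long side = w√2 ≈ 1673.4 mm.

1183 × 1673 mm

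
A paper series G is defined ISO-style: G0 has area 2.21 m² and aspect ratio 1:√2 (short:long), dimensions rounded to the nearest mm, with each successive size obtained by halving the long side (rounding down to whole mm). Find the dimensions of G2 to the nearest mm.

625 × 884 mm

Let G0's short side be w mm. w · w√2 = 2.21 m² = 2,210,000 mm², so w ≈ 1250.1 mm and w√2 ≈ 1767.9 mm → G0 = 1250 × 1768 mm.
G1: ⌊1768/2⌋ × 1250 = 884 × 1250 mm
G2: ⌊1250/2⌋ × 884 = 625 × 884 mm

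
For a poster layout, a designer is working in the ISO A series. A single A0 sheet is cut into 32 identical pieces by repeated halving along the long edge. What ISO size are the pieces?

32 = 2^5, so 5 halving steps.
A0 → A1 → … → A5 after 5 steps.

A5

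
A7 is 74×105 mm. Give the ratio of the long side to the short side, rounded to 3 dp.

105 / 74 = 1.419
ISO 216 targets √2 ≈ 1.414; the +0.005 deviation is from mm rounding.

1.419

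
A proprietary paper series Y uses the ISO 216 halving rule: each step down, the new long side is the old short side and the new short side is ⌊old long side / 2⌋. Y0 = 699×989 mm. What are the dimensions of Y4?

174 × 247 mm

Y1: ⌊989/2⌋ × 699 = 494 × 699 mm
Y2: ⌊699/2⌋ × 494 = 349 × 494 mm
Y3: ⌊494/2⌋ × 349 = 247 × 349 mm
Y4: ⌊349/2⌋ × 247 = 174 × 247 mm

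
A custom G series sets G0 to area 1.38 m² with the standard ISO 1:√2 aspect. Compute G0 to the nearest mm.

Let the short side be w mm. Then w · w√2 = 1.38 m² = 1,380,000 mm².
w² = 1,380,000/√2, so w ≈ 987.8 mm; long side = w√2 ≈ 1397.0 mm.

988 × 1397 mm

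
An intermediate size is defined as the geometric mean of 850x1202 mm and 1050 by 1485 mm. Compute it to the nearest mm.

Short side: √(850 · 1050) = √892500 ≈ 944.7 → 945 mm
Long side: √(1202 · 1485) = √1784970 ≈ 1336.0 → 1336 mm

945 × 1336 mm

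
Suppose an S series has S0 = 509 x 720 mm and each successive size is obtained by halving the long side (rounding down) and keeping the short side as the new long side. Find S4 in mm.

127 × 180 mm

S1: ⌊720/2⌋ × 509 = 360 × 509 mm
S2: ⌊509/2⌋ × 360 = 254 × 360 mm
S3: ⌊360/2⌋ × 254 = 180 × 254 mm
S4: ⌊254/2⌋ × 180 = 127 × 180 mm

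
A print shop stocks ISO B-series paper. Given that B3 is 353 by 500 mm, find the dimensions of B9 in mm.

44 × 62 mm

B4: ⌊500/2⌋ × 353 = 250 × 353 mm
B5: ⌊353/2⌋ × 250 = 176 × 250 mm
B6: ⌊250/2⌋ × 176 = 125 × 176 mm
B7: ⌊176/2⌋ × 125 = 88 × 125 mm
B8: ⌊125/2⌋ × 88 = 62 × 88 mm
B9: ⌊88/2⌋ × 62 = 44 × 62 mm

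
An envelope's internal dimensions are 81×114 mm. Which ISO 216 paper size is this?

C7 (81 × 114 mm)

Aspect ratio 114/81 ≈ 1.407 — close to the ISO √2 ≈ 1.414.
In the C-series (envelope sizes, between A and B): C7 = 81 × 114 mm.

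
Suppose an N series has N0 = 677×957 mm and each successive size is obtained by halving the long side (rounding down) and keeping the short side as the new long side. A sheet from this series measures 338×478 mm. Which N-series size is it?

N0: 677 × 957 mm
N1: 478 × 677 mm
N2: 338 × 478 mm
N3: 239 × 338 mm
→ matches N2.

N2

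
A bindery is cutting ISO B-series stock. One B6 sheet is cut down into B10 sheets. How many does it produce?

16

Each ISO step halves the sheet: 1 × B6 → 2 × B7 → 4 × B8 → 8 × B9 → …
From B6 to B10 is 4 halving steps: 2^4 = 16.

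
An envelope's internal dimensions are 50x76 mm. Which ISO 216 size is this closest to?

Aspect ratio 76/50 ≈ 1.520 (ISO target is √2 ≈ 1.414).
In the A-series (A0 area = 1 m²): A8 = 52 × 74 mm.
Off by 4 mm total — nearest standard size.

A8 (52 × 74 mm)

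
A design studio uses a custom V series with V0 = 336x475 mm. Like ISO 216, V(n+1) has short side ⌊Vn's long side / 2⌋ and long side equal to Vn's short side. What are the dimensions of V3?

V1: ⌊475/2⌋ × 336 = 237 × 336 mm
V2: ⌊336/2⌋ × 237 = 168 × 237 mm
V3: ⌊237/2⌋ × 168 = 118 × 168 mm

118 × 168 mm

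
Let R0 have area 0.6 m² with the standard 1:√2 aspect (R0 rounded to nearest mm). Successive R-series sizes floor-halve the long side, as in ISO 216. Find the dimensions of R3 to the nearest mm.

Let R0's short side be w mm. w · w√2 = 0.6 m² = 600,000 mm², so w ≈ 651.4 mm and w√2 ≈ 921.2 mm → R0 = 651 × 921 mm.
R1: ⌊921/2⌋ × 651 = 460 × 651 mm
R2: ⌊651/2⌋ × 460 = 325 × 460 mm
R3: ⌊460/2⌋ × 325 = 230 × 325 mm

230 × 325 mm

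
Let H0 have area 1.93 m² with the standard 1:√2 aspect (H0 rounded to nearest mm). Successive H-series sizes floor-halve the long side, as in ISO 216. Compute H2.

584 × 826 mm

Let H0's short side be w mm. w · w√2 = 1.93 m² = 1,930,000 mm², so w ≈ 1168.2 mm and w√2 ≈ 1652.1 mm → H0 = 1168 × 1652 mm.
H1: ⌊1652/2⌋ × 1168 = 826 × 1168 mm
H2: ⌊1168/2⌋ × 826 = 584 × 826 mm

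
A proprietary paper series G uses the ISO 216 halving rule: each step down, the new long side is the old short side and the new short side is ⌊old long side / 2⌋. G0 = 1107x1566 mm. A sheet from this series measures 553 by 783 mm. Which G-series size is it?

G0: 1107 × 1566 mm
G1: 783 × 1107 mm
G2: 553 × 783 mm
G3: 391 × 553 mm
→ matches G2.

G2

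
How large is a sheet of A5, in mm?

148 × 210 mm

A0 = 841 × 1189 mm (A0 has area 1 m², aspect 1:√2).
A1: ⌊1189/2⌋ × 841 = 594 × 841 mm
A2: ⌊841/2⌋ × 594 = 420 × 594 mm
A3: ⌊594/2⌋ × 420 = 297 × 420 mm
A4: ⌊420/2⌋ × 297 = 210 × 297 mm
A5: ⌊297/2⌋ × 210 = 148 × 210 mm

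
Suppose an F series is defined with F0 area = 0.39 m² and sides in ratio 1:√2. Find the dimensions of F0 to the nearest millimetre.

525 × 743 mm

Let the short side be w mm. Then w · w√2 = 0.39 m² = 390,000 mm².
w² = 390,000/√2, so w ≈ 525.1 mm; long side = w√2 ≈ 742.7 mm.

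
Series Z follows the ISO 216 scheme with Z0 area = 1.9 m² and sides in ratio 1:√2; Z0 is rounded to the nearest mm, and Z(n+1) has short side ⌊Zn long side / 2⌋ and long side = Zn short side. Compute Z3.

409 × 579 mm

Let Z0's short side be w mm. w · w√2 = 1.9 m² = 1,900,000 mm², so w ≈ 1159.1 mm and w√2 ≈ 1639.2 mm → Z0 = 1159 × 1639 mm.
Z1: ⌊1639/2⌋ × 1159 = 819 × 1159 mm
Z2: ⌊1159/2⌋ × 819 = 579 × 819 mm
Z3: ⌊819/2⌋ × 579 = 409 × 579 mm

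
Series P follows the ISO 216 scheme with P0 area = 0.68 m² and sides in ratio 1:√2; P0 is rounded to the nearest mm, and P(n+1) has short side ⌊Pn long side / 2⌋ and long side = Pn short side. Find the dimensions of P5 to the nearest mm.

Let P0's short side be w mm. w · w√2 = 0.68 m² = 680,000 mm², so w ≈ 693.4 mm and w√2 ≈ 980.6 mm → P0 = 693 × 981 mm.
P1: ⌊981/2⌋ × 693 = 490 × 693 mm
P2: ⌊693/2⌋ × 490 = 346 × 490 mm
P3: ⌊490/2⌋ × 346 = 245 × 346 mm
P4: ⌊346/2⌋ × 245 = 173 × 245 mm
P5: ⌊245/2⌋ × 173 = 122 × 173 mm

122 × 173 mm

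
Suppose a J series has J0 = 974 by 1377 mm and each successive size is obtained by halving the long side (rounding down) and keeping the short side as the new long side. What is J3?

344 × 487 mm

J1: ⌊1377/2⌋ × 974 = 688 × 974 mm
J2: ⌊974/2⌋ × 688 = 487 × 688 mm
J3: ⌊688/2⌋ × 487 = 344 × 487 mm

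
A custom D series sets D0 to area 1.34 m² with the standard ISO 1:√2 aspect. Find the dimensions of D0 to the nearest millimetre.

973 × 1377 mm

Let the short side be w mm. Then w · w√2 = 1.34 m² = 1,340,000 mm².
w² = 1,340,000/√2, so w ≈ 973.4 mm; long side = w√2 ≈ 1376.6 mm.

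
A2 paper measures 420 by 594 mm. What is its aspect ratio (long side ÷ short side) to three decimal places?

594 / 420 = 1.414
Matches √2 ≈ 1.414 — the ISO 216 defining ratio.

1.414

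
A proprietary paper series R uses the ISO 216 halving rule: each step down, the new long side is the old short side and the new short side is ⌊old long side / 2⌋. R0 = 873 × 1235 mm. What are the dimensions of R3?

308 × 436 mm

R1: ⌊1235/2⌋ × 873 = 617 × 873 mm
R2: ⌊873/2⌋ × 617 = 436 × 617 mm
R3: ⌊617/2⌋ × 436 = 308 × 436 mm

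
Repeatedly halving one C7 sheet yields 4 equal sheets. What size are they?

C9

4 = 2^2, so 2 halving steps.
C7 → C8 → … → C9 after 2 steps.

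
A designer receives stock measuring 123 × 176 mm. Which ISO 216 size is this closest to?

B6 (125 × 176 mm)

Aspect ratio 176/123 ≈ 1.431 (ISO target is √2 ≈ 1.414).
In the B-series (B0 = 1000 × 1414 mm): B6 = 125 × 176 mm.
Off by 2 mm total — nearest standard size.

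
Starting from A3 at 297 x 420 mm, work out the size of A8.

52 × 74 mm

A4: ⌊420/2⌋ × 297 = 210 × 297 mm
A5: ⌊297/2⌋ × 210 = 148 × 210 mm
A6: ⌊210/2⌋ × 148 = 105 × 148 mm
A7: ⌊148/2⌋ × 105 = 74 × 105 mm
A8: ⌊105/2⌋ × 74 = 52 × 74 mm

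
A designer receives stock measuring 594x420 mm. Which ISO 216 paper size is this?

Aspect ratio 594/420 ≈ 1.414 — close to the ISO √2 ≈ 1.414.
In the A-series (A0 area = 1 m²): A2 = 420 × 594 mm.

A2 (420 × 594 mm)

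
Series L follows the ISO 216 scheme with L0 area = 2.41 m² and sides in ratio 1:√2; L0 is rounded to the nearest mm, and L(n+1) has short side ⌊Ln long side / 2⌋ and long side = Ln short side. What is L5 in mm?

230 × 326 mm

Let L0's short side be w mm. w · w√2 = 2.41 m² = 2,410,000 mm², so w ≈ 1305.4 mm and w√2 ≈ 1846.1 mm → L0 = 1305 × 1846 mm.
L1: ⌊1846/2⌋ × 1305 = 923 × 1305 mm
L2: ⌊1305/2⌋ × 923 = 652 × 923 mm
L3: ⌊923/2⌋ × 652 = 461 × 652 mm
L4: ⌊652/2⌋ × 461 = 326 × 461 mm
L5: ⌊461/2⌋ × 326 = 230 × 326 mm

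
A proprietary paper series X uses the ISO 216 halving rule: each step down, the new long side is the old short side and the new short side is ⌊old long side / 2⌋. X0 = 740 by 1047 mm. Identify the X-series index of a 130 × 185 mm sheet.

X0: 740 × 1047 mm
X1: 523 × 740 mm
X2: 370 × 523 mm
X3: 261 × 370 mm
X4: 185 × 261 mm
X5: 130 × 185 mm
X6: 92 × 130 mm
→ matches X5.

X5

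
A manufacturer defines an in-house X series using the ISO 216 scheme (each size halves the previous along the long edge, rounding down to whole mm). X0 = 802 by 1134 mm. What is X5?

141 × 200 mm

X1: ⌊1134/2⌋ × 802 = 567 × 802 mm
X2: ⌊802/2⌋ × 567 = 401 × 567 mm
X3: ⌊567/2⌋ × 401 = 283 × 401 mm
X4: ⌊401/2⌋ × 283 = 200 × 283 mm
X5: ⌊283/2⌋ × 200 = 141 × 200 mm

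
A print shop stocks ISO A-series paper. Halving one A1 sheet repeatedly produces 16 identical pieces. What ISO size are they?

16 = 2^4, so 4 halving steps.
A1 → A2 → … → A5 after 4 steps.

A5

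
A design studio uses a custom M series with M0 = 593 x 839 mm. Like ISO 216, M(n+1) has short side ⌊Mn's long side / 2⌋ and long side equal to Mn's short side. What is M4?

M1 = 419 × 593 mm (from M0 by 1 halving).
M2: ⌊593/2⌋ × 419 = 296 × 419 mm
M3: ⌊419/2⌋ × 296 = 209 × 296 mm
M4: ⌊296/2⌋ × 209 = 148 × 209 mm

148 × 209 mm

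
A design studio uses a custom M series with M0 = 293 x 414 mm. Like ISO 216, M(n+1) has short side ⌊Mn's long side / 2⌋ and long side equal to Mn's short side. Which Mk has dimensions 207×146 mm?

M2

M0: 293 × 414 mm
M1: 207 × 293 mm
M2: 146 × 207 mm
M3: 103 × 146 mm
→ matches M2.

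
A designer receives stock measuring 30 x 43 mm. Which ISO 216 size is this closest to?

Aspect ratio 43/30 ≈ 1.433 (ISO target is √2 ≈ 1.414).
In the B-series (B0 = 1000 × 1414 mm): B10 = 31 × 44 mm.
Off by 2 mm total — nearest standard size.

B10 (31 × 44 mm)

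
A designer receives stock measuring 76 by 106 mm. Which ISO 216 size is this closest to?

A7 (74 × 105 mm)

Aspect ratio 106/76 ≈ 1.395 (ISO target is √2 ≈ 1.414).
In the A-series (A0 area = 1 m²): A7 = 74 × 105 mm.
Off by 3 mm total — nearest standard size.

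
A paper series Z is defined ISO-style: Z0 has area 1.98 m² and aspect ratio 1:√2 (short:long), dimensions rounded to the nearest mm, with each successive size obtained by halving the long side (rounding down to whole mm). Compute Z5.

209 × 295 mm

Let Z0's short side be w mm. w · w√2 = 1.98 m² = 1,980,000 mm², so w ≈ 1183.2 mm and w√2 ≈ 1673.4 mm → Z0 = 1183 × 1673 mm.
Z1: ⌊1673/2⌋ × 1183 = 836 × 1183 mm
Z2: ⌊1183/2⌋ × 836 = 591 × 836 mm
Z3: ⌊836/2⌋ × 591 = 418 × 591 mm
Z4: ⌊591/2⌋ × 418 = 295 × 418 mm
Z5: ⌊418/2⌋ × 295 = 209 × 295 mm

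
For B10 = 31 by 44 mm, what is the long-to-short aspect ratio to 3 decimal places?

1.419

44 / 31 = 1.419
ISO 216 targets √2 ≈ 1.414; the +0.005 deviation is from mm rounding.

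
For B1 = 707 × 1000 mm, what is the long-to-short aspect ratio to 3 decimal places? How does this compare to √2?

1000 / 707 = 1.414
Matches √2 ≈ 1.414 — the ISO 216 defining ratio.

1.414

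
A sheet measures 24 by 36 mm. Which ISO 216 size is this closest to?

Aspect ratio 36/24 ≈ 1.500 (ISO target is √2 ≈ 1.414).
In the A-series (A0 area = 1 m²): A10 = 26 × 37 mm.
Off by 3 mm total — nearest standard size.

A10 (26 × 37 mm)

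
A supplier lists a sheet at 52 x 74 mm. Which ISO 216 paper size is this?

A8 (52 × 74 mm)

Aspect ratio 74/52 ≈ 1.423 — close to the ISO √2 ≈ 1.414.
In the A-series (A0 area = 1 m²): A8 = 52 × 74 mm.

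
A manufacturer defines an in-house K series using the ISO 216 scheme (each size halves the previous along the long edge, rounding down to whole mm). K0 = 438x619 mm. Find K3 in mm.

154 × 219 mm

K1 = 309 × 438 mm (from K0 by 1 halving).
K2: ⌊438/2⌋ × 309 = 219 × 309 mm
K3: ⌊309/2⌋ × 219 = 154 × 219 mm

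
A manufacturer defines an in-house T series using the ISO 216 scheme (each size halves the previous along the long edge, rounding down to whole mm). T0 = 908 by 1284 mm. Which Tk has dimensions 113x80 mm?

T7

T0: 908 × 1284 mm
T1: 642 × 908 mm
T2: 454 × 642 mm
T3: 321 × 454 mm
T4: 227 × 321 mm
T5: 160 × 227 mm
T6: 113 × 160 mm
T7: 80 × 113 mm
T8: 56 × 80 mm
→ matches T7.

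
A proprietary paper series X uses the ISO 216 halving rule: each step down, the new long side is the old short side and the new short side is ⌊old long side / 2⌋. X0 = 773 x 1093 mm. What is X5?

136 × 193 mm

X1 = 546 × 773 mm (from X0 by 1 halving).
X2: ⌊773/2⌋ × 546 = 386 × 546 mm
X3: ⌊546/2⌋ × 386 = 273 × 386 mm
X4: ⌊386/2⌋ × 273 = 193 × 273 mm
X5: ⌊273/2⌋ × 193 = 136 × 193 mm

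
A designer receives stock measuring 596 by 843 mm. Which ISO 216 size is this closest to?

A1 (594 × 841 mm)

Aspect ratio 843/596 ≈ 1.414 — close to the ISO √2 ≈ 1.414.
In the A-series (A0 area = 1 m²): A1 = 594 × 841 mm.
Off by 4 mm total — nearest standard size.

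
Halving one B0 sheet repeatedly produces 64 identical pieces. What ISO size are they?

64 = 2^6, so 6 halving steps.
B0 → B1 → … → B6 after 6 steps.

B6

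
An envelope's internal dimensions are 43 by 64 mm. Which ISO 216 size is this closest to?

B9 (44 × 62 mm)

Aspect ratio 64/43 ≈ 1.488 (ISO target is √2 ≈ 1.414).
In the B-series (B0 = 1000 × 1414 mm): B9 = 44 × 62 mm.
Off by 3 mm total — nearest standard size.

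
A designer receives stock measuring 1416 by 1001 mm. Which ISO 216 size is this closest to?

B0 (1000 × 1414 mm)

Aspect ratio 1416/1001 ≈ 1.415 — close to the ISO √2 ≈ 1.414.
In the B-series (B0 = 1000 × 1414 mm): B0 = 1000 × 1414 mm.
Off by 3 mm total — nearest standard size.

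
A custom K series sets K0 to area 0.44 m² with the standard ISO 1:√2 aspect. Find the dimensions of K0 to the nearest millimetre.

558 × 789 mm

Let the short side be w mm. Then w · w√2 = 0.44 m² = 440,000 mm².
w² = 440,000/√2, so w ≈ 557.8 mm; long side = w√2 ≈ 788.8 mm.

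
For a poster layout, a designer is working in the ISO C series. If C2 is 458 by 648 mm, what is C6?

114 × 162 mm

C3: ⌊648/2⌋ × 458 = 324 × 458 mm
C4: ⌊458/2⌋ × 324 = 229 × 324 mm
C5: ⌊324/2⌋ × 229 = 162 × 229 mm
C6: ⌊229/2⌋ × 162 = 114 × 162 mm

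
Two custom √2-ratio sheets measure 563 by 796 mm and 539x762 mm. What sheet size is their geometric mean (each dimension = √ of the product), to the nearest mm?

551 × 779 mm

Short side: √(563 · 539) = √303457 ≈ 550.9 → 551 mm
Long side: √(796 · 762) = √606552 ≈ 778.8 → 779 mm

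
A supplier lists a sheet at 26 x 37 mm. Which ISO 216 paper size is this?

A10 (26 × 37 mm)

Aspect ratio 37/26 ≈ 1.423 — close to the ISO √2 ≈ 1.414.
In the A-series (A0 area = 1 m²): A10 = 26 × 37 mm.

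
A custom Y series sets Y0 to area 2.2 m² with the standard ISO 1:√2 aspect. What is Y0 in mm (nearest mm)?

1247 × 1764 mm

Let the short side be w mm. Then w · w√2 = 2.2 m² = 2,200,000 mm².
w² = 2,200,000/√2, so w ≈ 1247.3 mm; long side = w√2 ≈ 1763.9 mm.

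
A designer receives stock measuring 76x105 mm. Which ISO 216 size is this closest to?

A7 (74 × 105 mm)

Aspect ratio 105/76 ≈ 1.382 (ISO target is √2 ≈ 1.414).
In the A-series (A0 area = 1 m²): A7 = 74 × 105 mm.
Off by 2 mm total — nearest standard size.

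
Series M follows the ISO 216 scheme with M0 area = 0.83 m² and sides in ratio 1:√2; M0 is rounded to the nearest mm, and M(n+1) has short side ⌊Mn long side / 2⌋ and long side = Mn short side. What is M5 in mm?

Let M0's short side be w mm. w · w√2 = 0.83 m² = 830,000 mm², so w ≈ 766.1 mm and w√2 ≈ 1083.4 mm → M0 = 766 × 1083 mm.
M1: ⌊1083/2⌋ × 766 = 541 × 766 mm
M2: ⌊766/2⌋ × 541 = 383 × 541 mm
M3: ⌊541/2⌋ × 383 = 270 × 383 mm
M4: ⌊383/2⌋ × 270 = 191 × 270 mm
M5: ⌊270/2⌋ × 191 = 135 × 191 mm

135 × 191 mm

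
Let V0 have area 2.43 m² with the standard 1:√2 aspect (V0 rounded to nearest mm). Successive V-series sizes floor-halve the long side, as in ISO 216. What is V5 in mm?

231 × 327 mm

Let V0's short side be w mm. w · w√2 = 2.43 m² = 2,430,000 mm², so w ≈ 1310.8 mm and w√2 ≈ 1853.8 mm → V0 = 1311 × 1854 mm.
V1: ⌊1854/2⌋ × 1311 = 927 × 1311 mm
V2: ⌊1311/2⌋ × 927 = 655 × 927 mm
V3: ⌊927/2⌋ × 655 = 463 × 655 mm
V4: ⌊655/2⌋ × 463 = 327 × 463 mm
V5: ⌊463/2⌋ × 327 = 231 × 327 mm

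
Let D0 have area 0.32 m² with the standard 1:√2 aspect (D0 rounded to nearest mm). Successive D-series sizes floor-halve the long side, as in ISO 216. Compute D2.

Let D0's short side be w mm. w · w√2 = 0.32 m² = 320,000 mm², so w ≈ 475.7 mm and w√2 ≈ 672.7 mm → D0 = 476 × 673 mm.
D1: ⌊673/2⌋ × 476 = 336 × 476 mm
D2: ⌊476/2⌋ × 336 = 238 × 336 mm

238 × 336 mm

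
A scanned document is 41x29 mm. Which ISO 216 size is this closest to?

Aspect ratio 41/29 ≈ 1.414 — close to the ISO √2 ≈ 1.414.
In the C-series (envelope sizes, between A and B): C10 = 28 × 40 mm.
Off by 2 mm total — nearest standard size.

C10 (28 × 40 mm)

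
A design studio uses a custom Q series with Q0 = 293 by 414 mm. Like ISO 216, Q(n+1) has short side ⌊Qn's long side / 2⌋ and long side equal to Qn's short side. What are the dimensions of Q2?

146 × 207 mm

Q1: ⌊414/2⌋ × 293 = 207 × 293 mm
Q2: ⌊293/2⌋ × 207 = 146 × 207 mm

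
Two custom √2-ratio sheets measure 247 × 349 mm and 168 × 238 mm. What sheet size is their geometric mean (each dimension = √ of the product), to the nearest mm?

Short side: √(247 · 168) = √41496 ≈ 203.7 → 204 mm
Long side: √(349 · 238) = √83062 ≈ 288.2 → 288 mm

204 × 288 mm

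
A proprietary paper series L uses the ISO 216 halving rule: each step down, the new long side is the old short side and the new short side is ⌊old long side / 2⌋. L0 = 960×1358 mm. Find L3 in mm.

339 × 480 mm

L1: ⌊1358/2⌋ × 960 = 679 × 960 mm
L2: ⌊960/2⌋ × 679 = 480 × 679 mm
L3: ⌊679/2⌋ × 480 = 339 × 480 mm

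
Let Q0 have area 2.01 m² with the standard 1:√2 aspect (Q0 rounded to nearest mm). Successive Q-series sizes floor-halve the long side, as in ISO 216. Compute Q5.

Let Q0's short side be w mm. w · w√2 = 2.01 m² = 2,010,000 mm², so w ≈ 1192.2 mm and w√2 ≈ 1686.0 mm → Q0 = 1192 × 1686 mm.
Q1: ⌊1686/2⌋ × 1192 = 843 × 1192 mm
Q2: ⌊1192/2⌋ × 843 = 596 × 843 mm
Q3: ⌊843/2⌋ × 596 = 421 × 596 mm
Q4: ⌊596/2⌋ × 421 = 298 × 421 mm
Q5: ⌊421/2⌋ × 298 = 210 × 298 mm

210 × 298 mm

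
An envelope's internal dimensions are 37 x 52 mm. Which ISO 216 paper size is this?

Aspect ratio 52/37 ≈ 1.405 — close to the ISO √2 ≈ 1.414.
In the A-series (A0 area = 1 m²): A9 = 37 × 52 mm.

A9 (37 × 52 mm)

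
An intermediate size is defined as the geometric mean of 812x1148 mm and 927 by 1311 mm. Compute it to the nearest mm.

868 × 1227 mm

Short side: √(812 · 927) = √752724 ≈ 867.6 → 868 mm
Long side: √(1148 · 1311) = √1505028 ≈ 1226.8 → 1227 mm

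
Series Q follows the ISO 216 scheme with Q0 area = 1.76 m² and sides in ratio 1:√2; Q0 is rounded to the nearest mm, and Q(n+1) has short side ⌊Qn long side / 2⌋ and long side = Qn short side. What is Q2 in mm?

Let Q0's short side be w mm. w · w√2 = 1.76 m² = 1,760,000 mm², so w ≈ 1115.6 mm and w√2 ≈ 1577.7 mm → Q0 = 1116 × 1578 mm.
Q1: ⌊1578/2⌋ × 1116 = 789 × 1116 mm
Q2: ⌊1116/2⌋ × 789 = 558 × 789 mm

558 × 789 mm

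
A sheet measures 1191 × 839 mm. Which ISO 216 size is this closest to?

Aspect ratio 1191/839 ≈ 1.420 — close to the ISO √2 ≈ 1.414.
In the A-series (A0 area = 1 m²): A0 = 841 × 1189 mm.
Off by 4 mm total — nearest standard size.

A0 (841 × 1189 mm)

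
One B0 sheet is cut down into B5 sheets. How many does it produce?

Each ISO step halves the sheet: 1 × B0 → 2 × B1 → 4 × B2 → 8 × B3 → …
From B0 to B5 is 5 halving steps: 2^5 = 32.

32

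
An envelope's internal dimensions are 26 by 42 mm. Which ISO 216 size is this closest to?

Aspect ratio 42/26 ≈ 1.615 (ISO target is √2 ≈ 1.414).
In the C-series (envelope sizes, between A and B): C10 = 28 × 40 mm.
Off by 4 mm total — nearest standard size.

C10 (28 × 40 mm)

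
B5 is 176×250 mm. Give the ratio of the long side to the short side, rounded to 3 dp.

250 / 176 = 1.420
ISO 216 targets √2 ≈ 1.414; the +0.006 deviation is from mm rounding.

1.420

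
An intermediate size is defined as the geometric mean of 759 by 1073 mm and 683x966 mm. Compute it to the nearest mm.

720 × 1018 mm

Short side: √(759 · 683) = √518397 ≈ 720.0 → 720 mm
Long side: √(1073 · 966) = √1036518 ≈ 1018.1 → 1018 mm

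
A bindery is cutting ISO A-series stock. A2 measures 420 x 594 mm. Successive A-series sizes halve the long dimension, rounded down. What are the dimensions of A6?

105 × 148 mm

A3: ⌊594/2⌋ × 420 = 297 × 420 mm
A4: ⌊420/2⌋ × 297 = 210 × 297 mm
A5: ⌊297/2⌋ × 210 = 148 × 210 mm
A6: ⌊210/2⌋ × 148 = 105 × 148 mm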